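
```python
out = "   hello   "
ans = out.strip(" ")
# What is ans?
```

Trace:
`out = "   hello   "` → out = '   hello   '
`ans = out.strip(" ")` → ans = 'hello'
So ans = 'hello'

Answer: 'hello'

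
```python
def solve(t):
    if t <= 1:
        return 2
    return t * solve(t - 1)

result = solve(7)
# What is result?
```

solve(7) = 7 * 6 * 5 * 4 * 3 * 2 * 2 = 10080

Answer: 10080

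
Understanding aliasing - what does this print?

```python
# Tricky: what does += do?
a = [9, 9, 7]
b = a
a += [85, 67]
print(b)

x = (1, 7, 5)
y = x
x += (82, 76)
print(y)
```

Key concept: += behavior differs for mutable vs immutable.
Step by step:
`a = [9, 9, 7]` → a = [9, 9, 7]
`b = a` → b = [9, 9, 7] (same object as a)
`a += [85, 67]` → a = [9, 9, 7, 85, 67] (same object as b); b = [9, 9, 7, 85, 67] (same object as a)
`print(b)` → prints [9, 9, 7, 85, 67]
`x = (1, 7, 5)` → x = (1, 7, 5)
`y = x` → y = (1, 7, 5)
`x += (82, 76)` → x = (1, 7, 5, 82, 76)
`print(y)` → prints (1, 7, 5)

Answer:
[9, 9, 7, 85, 67]
(1, 7, 5)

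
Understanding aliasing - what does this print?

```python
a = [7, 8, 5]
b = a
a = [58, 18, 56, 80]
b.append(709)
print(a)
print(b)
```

Key concept: rebinding vs mutation: a is rebound to a new list, b still points at the original.
Step by step:
`a = [7, 8, 5]` → a = [7, 8, 5]
`b = a` → b = [7, 8, 5] (same object as a)
`a = [58, 18, 56, 80]` → a = [58, 18, 56, 80]
`b.append(709)` → b = [7, 8, 5, 709]
`print(a)` → prints [58, 18, 56, 80]
`print(b)` → prints [7, 8, 5, 709]

Answer:
[58, 18, 56, 80]
[7, 8, 5, 709]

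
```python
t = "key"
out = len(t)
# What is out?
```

Trace:
`t = "key"` → t = 'key'
`out = len(t)` → out = 3
So out = 3

Answer: 3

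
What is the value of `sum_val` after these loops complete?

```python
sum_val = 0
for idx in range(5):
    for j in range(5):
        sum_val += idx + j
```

Sum of all idx+j for idx,j in 5x5
`sum_val` takes the values: 0 → 1 → 3 → 6 → 10 → 11 → 13 → 16 → 20 → 25 → 27 → 30 → 34 → 39 → 45 → 48 → 52 → 57 → 63 → 70 → 74 → 79 → 85 → 92 → 100

Answer: 100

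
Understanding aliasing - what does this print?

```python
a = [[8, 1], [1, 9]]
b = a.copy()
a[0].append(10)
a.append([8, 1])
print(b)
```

Key concept: shallow copy with nested lists.
Step by step:
`a = [[8, 1], [1, 9]]` → a = [[8, 1], [1, 9]]
`b = a.copy()` → b = [[8, 1], [1, 9]]
`a[0].append(10)` → a = [[8, 1, 10], [1, 9]]; b = [[8, 1, 10], [1, 9]]
`a.append([8, 1])` → a = [[8, 1, 10], [1, 9], [8, 1]]
`print(b)` → prints [[8, 1, 10], [1, 9]]

Answer: [[8, 1, 10], [1, 9]]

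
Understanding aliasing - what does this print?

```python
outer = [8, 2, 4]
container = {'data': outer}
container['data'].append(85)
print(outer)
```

Key concept: dict holds reference to list.
Step by step:
`outer = [8, 2, 4]` → outer = [8, 2, 4]
`container = {'data': outer}` → container = {'data': [8, 2, 4]}
`container['data'].append(85)` → outer = [8, 2, 4, 85]; container = {'data': [8, 2, 4, 85]}
`print(outer)` → prints [8, 2, 4, 85]

Answer: [8, 2, 4, 85]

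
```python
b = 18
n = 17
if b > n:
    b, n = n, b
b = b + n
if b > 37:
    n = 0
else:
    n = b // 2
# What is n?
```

Trace:
`b = 18` → b = 18
`n = 17` → n = 17
`if b > n: ...` → b > n is True → b = 17; n = 18
`b = b + n` → b = 35
`if b > 37: ...` → b > 37 is False, take else branch → n = 17
So n = 17

Answer: 17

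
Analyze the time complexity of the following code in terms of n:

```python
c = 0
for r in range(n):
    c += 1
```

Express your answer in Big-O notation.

Each loop level contributes: n. Multiplying the contributions gives O(n).

Answer: O(n)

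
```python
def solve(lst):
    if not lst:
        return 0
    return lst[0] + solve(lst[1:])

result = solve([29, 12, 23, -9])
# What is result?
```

29 + 12 + 23 + (-9) + 0 = 55

Answer: 55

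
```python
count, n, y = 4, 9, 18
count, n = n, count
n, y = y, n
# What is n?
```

Trace:
`count, n, y = 4, 9, 18` → count = 4; n = 9; y = 18
`count, n = n, count` → count = 9; n = 4
`n, y = y, n` → n = 18; y = 4
So n = 18

Answer: 18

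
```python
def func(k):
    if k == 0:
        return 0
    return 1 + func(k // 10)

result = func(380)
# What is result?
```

Count of digits of 380: 3

Answer: 3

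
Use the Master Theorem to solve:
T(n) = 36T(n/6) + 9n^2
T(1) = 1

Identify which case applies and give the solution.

a=36, b=6, f(n)=9n^2. log_6(36) = 2. Since c=2 = 2, Case 2 applies: T(n) = Θ(n^log_b(a) · log n) = O(n^2 log n).

Answer: O(n^2 log n) - Case 2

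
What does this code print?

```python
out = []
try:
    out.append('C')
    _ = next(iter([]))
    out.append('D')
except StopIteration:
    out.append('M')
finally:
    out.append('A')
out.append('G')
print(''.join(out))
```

Execution trace: 'C' (try body) → 'M' (except StopIteration) → 'A' (finally) → 'G' (after the try/except). Output: CMAG

Answer: CMAG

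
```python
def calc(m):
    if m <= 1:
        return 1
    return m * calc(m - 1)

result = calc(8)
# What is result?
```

calc(8) = 8 * 7 * 6 * 5 * 4 * 3 * 2 * 1 = 40320

Answer: 40320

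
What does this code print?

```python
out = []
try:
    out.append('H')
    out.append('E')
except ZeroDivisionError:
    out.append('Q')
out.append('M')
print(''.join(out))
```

Execution trace: 'H' (try body) → 'E' (try body, no exception) → 'M' (after the try/except). Output: HEM

Answer: HEM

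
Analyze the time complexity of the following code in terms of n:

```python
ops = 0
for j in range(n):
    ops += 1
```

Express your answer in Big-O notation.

Each loop level contributes: n. Multiplying the contributions gives O(n).

Answer: O(n)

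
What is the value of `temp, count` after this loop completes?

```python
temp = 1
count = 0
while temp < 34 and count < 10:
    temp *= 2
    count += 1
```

Double until >= 34 or 10 iterations
`temp, count` takes the values: (1, 0) → (2, 0) → (2, 1) → (4, 1) → (4, 2) → (8, 2) → (8, 3) → (16, 3) → (16, 4) → (32, 4) → (32, 5) → (64, 5) → (64, 6)

Answer: 64, 6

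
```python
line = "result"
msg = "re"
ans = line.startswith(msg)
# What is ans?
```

Trace:
`line = "result"` → line = 'result'
`msg = "re"` → msg = 're'
`ans = line.startswith(msg)` → ans = True
So ans = True

Answer: True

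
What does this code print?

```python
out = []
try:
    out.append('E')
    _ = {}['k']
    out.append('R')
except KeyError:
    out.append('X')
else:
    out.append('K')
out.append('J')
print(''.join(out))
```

Execution trace: 'E' (try body) → 'X' (except KeyError) → 'J' (after the try/except). Output: EXJ

Answer: EXJ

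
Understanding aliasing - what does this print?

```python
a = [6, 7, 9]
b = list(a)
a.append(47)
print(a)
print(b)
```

Key concept: list() constructor creates copy.
Step by step:
`a = [6, 7, 9]` → a = [6, 7, 9]
`b = list(a)` → b = [6, 7, 9]
`a.append(47)` → a = [6, 7, 9, 47]
`print(a)` → prints [6, 7, 9, 47]
`print(b)` → prints [6, 7, 9]

Answer:
[6, 7, 9, 47]
[6, 7, 9]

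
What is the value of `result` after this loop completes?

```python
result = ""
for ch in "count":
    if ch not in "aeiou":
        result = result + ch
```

Remove vowels from 'count'
`result` takes the values: "" → "c" → "cn" → "cnt"

Answer: "cnt"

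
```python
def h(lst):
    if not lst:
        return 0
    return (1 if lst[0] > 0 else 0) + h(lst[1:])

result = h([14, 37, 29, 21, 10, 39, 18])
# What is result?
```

Count of positive elements in [14, 37, 29, 21, 10, 39, 18] = 7

Answer: 7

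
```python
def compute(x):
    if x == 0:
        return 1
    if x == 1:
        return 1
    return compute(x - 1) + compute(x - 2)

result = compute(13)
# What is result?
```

Build up from base cases: compute(0)=1, compute(1)=1, compute(2)=2, compute(3)=3, compute(4)=5, compute(5)=8, compute(6)=13, ..., compute(13)=377

Answer: 377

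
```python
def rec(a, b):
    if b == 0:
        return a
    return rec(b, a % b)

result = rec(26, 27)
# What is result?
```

rec(26, 27) -> rec(27, 26) -> rec(26, 1) -> rec(1, 0) -> 1

Answer: 1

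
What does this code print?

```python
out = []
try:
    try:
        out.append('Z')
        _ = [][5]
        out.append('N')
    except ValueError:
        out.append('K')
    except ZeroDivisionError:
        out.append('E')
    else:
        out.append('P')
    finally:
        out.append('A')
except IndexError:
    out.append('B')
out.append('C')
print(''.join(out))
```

Execution trace: 'Z' (inner try body) → 'A' (inner finally) → 'B' (outer except IndexError) → 'C' (after the try/except). Output: ZABC

Answer: ZABC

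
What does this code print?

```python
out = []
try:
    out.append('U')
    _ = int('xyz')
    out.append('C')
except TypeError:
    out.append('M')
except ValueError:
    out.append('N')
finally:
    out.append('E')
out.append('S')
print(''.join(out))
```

Execution trace: 'U' (try body) → 'N' (except ValueError) → 'E' (finally) → 'S' (after the try/except). Output: UNES

Answer: UNES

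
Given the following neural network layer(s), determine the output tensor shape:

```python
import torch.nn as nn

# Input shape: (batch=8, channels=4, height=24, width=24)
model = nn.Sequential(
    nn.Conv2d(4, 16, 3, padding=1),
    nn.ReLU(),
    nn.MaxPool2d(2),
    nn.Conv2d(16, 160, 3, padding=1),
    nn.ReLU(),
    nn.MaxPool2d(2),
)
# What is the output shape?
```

Input: (8, 4, 24, 24) -> after first Conv2d: (8, 16, 24, 24) -> after first MaxPool2d: (8, 16, 12, 12) -> after second Conv2d: (8, 160, 12, 12) -> Output: (8, 160, 6, 6)

Answer: (8, 160, 6, 6)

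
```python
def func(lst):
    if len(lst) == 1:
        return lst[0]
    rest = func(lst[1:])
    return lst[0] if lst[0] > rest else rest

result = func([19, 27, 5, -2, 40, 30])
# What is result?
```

Recursive max over [19, 27, 5, -2, 40, 30] = 40

Answer: 40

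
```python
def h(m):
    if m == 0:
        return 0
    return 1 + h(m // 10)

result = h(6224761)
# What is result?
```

Count of digits of 6224761: 7

Answer: 7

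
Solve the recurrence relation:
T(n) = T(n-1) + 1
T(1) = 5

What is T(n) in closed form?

Unrolling: T(n) = T(1) + 1·(n-1) = 5 + 1(n-1) = n + 4.

Answer: T(n) = n + 4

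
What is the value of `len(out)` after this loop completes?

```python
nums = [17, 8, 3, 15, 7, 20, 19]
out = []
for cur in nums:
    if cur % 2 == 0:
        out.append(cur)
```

Count even numbers in [17, 8, 3, 15, 7, 20, 19]
`out` takes the values: [] → [8] → [8, 20]
So `len(out)` = 2

Answer: 2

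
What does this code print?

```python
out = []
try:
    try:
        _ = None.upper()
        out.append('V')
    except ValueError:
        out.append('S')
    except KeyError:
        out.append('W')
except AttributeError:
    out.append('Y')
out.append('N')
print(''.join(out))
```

Execution trace: 'Y' (outer except AttributeError) → 'N' (after the try/except). Output: YN

Answer: YN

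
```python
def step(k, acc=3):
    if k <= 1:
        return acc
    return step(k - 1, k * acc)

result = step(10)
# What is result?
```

Accumulator trace (n, acc): (10, 3) -> (9, 30) -> (8, 270) -> (7, 2160) -> (6, 15120) -> (5, 90720) -> (4, 453600) -> (3, 1814400) -> (2, 5443200) -> (1, 10886400) -> return 10886400

Answer: 10886400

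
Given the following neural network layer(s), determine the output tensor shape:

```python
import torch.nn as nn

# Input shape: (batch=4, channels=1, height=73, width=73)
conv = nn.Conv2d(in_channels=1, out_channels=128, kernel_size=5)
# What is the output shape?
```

Input: (4, 1, 73, 73) -> Output: (4, 128, 69, 69)

Answer: (4, 128, 69, 69)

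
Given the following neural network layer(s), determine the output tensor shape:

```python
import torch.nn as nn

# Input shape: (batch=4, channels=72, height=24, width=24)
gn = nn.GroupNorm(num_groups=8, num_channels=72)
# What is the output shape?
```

Input: (4, 72, 24, 24) -> Output: (4, 72, 24, 24)

Answer: (4, 72, 24, 24)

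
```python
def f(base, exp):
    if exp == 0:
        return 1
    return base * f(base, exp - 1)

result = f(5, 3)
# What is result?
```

f(5, 3) = 5 * 5 * 5 = 125

Answer: 125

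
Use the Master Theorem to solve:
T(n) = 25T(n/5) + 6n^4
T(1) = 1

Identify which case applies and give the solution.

a=25, b=5, f(n)=6n^4. log_5(25) = 2. Since c=4 > 2 and the regularity condition holds (25(n/5)^4 = (25/5^4)n^4 with 25/5^4 < 1), Case 3 applies: T(n) = Θ(f(n)) = O(n^4).

Answer: O(n^4) - Case 3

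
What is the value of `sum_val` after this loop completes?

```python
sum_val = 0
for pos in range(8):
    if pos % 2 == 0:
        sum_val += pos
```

Sum of even numbers 0 to 7
`sum_val` takes the values: 0 → 2 → 6 → 12

Answer: 12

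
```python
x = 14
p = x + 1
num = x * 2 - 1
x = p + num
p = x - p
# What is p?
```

Trace:
`x = 14` → x = 14
`p = x + 1` → p = 15
`num = x * 2 - 1` → num = 27
`x = p + num` → x = 42
`p = x - p` → p = 27
So p = 27

Answer: 27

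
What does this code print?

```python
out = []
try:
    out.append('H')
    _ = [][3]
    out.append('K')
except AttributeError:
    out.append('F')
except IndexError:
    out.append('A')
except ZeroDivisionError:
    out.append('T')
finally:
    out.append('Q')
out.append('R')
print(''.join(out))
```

Execution trace: 'H' (try body) → 'A' (except IndexError) → 'Q' (finally) → 'R' (after the try/except). Output: HAQR

Answer: HAQR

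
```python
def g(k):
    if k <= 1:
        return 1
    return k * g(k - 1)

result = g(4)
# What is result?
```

g(4) = 4 * 3 * 2 * 1 = 24

Answer: 24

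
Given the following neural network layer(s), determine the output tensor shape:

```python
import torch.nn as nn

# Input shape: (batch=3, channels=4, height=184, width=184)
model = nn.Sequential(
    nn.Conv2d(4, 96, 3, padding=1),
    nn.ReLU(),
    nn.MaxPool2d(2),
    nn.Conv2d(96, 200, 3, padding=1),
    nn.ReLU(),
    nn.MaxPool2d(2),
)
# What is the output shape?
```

Input: (3, 4, 184, 184) -> after first Conv2d: (3, 96, 184, 184) -> after first MaxPool2d: (3, 96, 92, 92) -> after second Conv2d: (3, 200, 92, 92) -> Output: (3, 200, 46, 46)

Answer: (3, 200, 46, 46)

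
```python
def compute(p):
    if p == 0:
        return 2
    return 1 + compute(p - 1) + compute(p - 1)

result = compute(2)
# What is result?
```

compute(p) = 1 + 2·compute(p-1), compute(0)=2. Closed form: (2+1)·2^2 - 1 = 11.

Answer: 11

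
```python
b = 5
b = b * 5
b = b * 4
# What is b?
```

Trace:
`b = 5` → b = 5
`b = b * 5` → b = 25
`b = b * 4` → b = 100
So b = 100

Answer: 100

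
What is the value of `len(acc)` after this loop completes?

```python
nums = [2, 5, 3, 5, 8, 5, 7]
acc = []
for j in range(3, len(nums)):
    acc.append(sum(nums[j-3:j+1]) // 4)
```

Number of 4-element averages
`acc` takes the values: [] → [3] → [3, 5] → [3, 5, 5] → [3, 5, 5, 6]
So `len(acc)` = 4

Answer: 4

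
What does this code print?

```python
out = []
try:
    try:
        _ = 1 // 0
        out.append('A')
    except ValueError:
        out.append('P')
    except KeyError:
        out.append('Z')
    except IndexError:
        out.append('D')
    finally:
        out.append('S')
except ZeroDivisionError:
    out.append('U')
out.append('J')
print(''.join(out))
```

Execution trace: 'S' (finally) → 'U' (outer except ZeroDivisionError) → 'J' (after the try/except). Output: SUJ

Answer: SUJ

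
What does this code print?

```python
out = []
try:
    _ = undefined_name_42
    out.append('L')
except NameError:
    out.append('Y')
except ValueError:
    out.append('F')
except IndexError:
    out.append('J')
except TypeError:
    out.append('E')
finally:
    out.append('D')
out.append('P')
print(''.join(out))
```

Execution trace: 'Y' (except NameError) → 'D' (finally) → 'P' (after the try/except). Output: YDP

Answer: YDP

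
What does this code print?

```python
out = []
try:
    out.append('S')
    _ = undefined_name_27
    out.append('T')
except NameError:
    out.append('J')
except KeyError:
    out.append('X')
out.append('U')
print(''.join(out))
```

Execution trace: 'S' (try body) → 'J' (except NameError) → 'U' (after the try/except). Output: SJU

Answer: SJU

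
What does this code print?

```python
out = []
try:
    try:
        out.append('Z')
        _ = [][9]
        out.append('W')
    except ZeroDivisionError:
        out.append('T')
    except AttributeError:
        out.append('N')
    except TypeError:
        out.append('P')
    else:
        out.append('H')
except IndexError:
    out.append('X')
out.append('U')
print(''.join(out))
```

Execution trace: 'Z' (try body) → 'X' (outer except IndexError) → 'U' (after the try/except). Output: ZXU

Answer: ZXU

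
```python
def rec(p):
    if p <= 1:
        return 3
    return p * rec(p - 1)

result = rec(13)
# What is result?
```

rec(13) = 13 * 12 * 11 * 10 * 9 * 8 * 7 * 6 * 5 * 4 * 3 * 2 * 3 = 18681062400

Answer: 18681062400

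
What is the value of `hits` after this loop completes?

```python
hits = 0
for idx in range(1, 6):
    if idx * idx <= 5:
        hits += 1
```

Count numbers where idx² ≤ 5
`hits` takes the values: 0 → 1 → 2

Answer: 2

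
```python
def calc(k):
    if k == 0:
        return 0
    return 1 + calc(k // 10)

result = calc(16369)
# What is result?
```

Count of digits of 16369: 5

Answer: 5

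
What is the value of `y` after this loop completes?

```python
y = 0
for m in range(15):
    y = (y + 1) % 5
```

Increment mod 5, 15 times = 0
`y` takes the values: 0 → 1 → 2 → 3 → 4 → 0 → 1 → 2 → 3 → 4 → 0 → 1 → 2 → 3 → 4 → 0

Answer: 0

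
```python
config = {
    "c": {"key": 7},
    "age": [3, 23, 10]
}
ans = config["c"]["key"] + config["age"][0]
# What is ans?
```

Trace:
`config = { ...` → config = {'c': {'key': 7}, 'age': [3, 23, 10]}
`ans = config["c"]["key"] + config["age"][0]` → ans = 10
So ans = 10

Answer: 10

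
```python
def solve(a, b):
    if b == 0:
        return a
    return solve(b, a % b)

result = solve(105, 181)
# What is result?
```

solve(105, 181) -> solve(181, 105) -> solve(105, 76) -> solve(76, 29) -> solve(29, 18) -> solve(18, 11) -> solve(11, 7) -> solve(7, 4) -> solve(4, 3) -> solve(3, 1) -> solve(1, 0) -> 1

Answer: 1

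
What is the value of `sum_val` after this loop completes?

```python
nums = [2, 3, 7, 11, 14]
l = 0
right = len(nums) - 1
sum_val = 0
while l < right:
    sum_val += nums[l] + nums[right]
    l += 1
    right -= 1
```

Sum of pairs from ends
`sum_val` takes the values: 0 → 16 → 30

Answer: 30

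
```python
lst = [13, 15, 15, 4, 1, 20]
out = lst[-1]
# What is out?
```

Trace:
`lst = [13, 15, 15, 4, 1, 20]` → lst = [13, 15, 15, 4, 1, 20]
`out = lst[-1]` → out = 20
So out = 20

Answer: 20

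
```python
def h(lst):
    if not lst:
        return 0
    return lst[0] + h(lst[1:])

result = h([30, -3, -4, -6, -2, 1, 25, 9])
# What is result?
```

30 + (-3) + (-4) + (-6) + (-2) + 1 + 25 + 9 + 0 = 50

Answer: 50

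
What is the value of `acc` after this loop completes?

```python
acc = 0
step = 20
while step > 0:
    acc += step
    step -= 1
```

Sum 20 down to 1
`acc` takes the values: 0 → 20 → 39 → 57 → 74 → 90 → 105 → 119 → 132 → 144 → 155 → 165 → 174 → 182 → 189 → 195 → 200 → 204 → 207 → 209 → 210

Answer: 210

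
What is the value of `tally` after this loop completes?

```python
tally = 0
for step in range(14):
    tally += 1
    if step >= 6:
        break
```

Loop breaks when step reaches 6, tally is 7
`tally` takes the values: 0 → 1 → 2 → 3 → 4 → 5 → 6 → 7

Answer: 7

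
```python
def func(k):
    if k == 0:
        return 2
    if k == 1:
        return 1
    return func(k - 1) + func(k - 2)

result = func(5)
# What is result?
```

Build up from base cases: func(0)=2, func(1)=1, func(2)=3, func(3)=4, func(4)=7, func(5)=11

Answer: 11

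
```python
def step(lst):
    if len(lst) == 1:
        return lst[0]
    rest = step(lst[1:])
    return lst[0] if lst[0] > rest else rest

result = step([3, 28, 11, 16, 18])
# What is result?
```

Recursive max over [3, 28, 11, 16, 18] = 28

Answer: 28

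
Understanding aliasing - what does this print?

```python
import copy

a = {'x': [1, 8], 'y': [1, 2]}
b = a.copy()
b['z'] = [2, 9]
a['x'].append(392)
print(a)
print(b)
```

Key concept: shallow copy of dict with mutable values.
Step by step:
`a = {'x': [1, 8], 'y': [1, 2]}` → a = {'x': [1, 8], 'y': [1, 2]}
`b = a.copy()` → b = {'x': [1, 8], 'y': [1, 2]}
`b['z'] = [2, 9]` → b = {'x': [1, 8], 'y': [1, 2], 'z': [2, 9]}
`a['x'].append(392)` → a = {'x': [1, 8, 392], 'y': [1, 2]}; b = {'x': [1, 8, 392], 'y': [1, 2], 'z': [2, 9]}
`print(a)` → prints {'x': [1, 8, 392], 'y': [1, 2]}
`print(b)` → prints {'x': [1, 8, 392], 'y': [1, 2], 'z': [2, 9]}

Answer:
{'x': [1, 8, 392], 'y': [1, 2]}
{'x': [1, 8, 392], 'y': [1, 2], 'z': [2, 9]}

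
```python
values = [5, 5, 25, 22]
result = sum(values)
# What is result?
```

Trace:
`values = [5, 5, 25, 22]` → values = [5, 5, 25, 22]
`result = sum(values)` → result = 57
So result = 57

Answer: 57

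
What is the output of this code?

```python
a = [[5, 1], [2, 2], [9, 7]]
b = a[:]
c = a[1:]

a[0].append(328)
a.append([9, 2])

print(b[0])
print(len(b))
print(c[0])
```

Key concept: slice with nested mutation.
Step by step:
`a = [[5, 1], [2, 2], [9, 7]]` → a = [[5, 1], [2, 2], [9, 7]]
`b = a[:]` → b = [[5, 1], [2, 2], [9, 7]]
`c = a[1:]` → c = [[2, 2], [9, 7]]
`a[0].append(328)` → a = [[5, 1, 328], [2, 2], [9, 7]]; b = [[5, 1, 328], [2, 2], [9, 7]]
`a.append([9, 2])` → a = [[5, 1, 328], [2, 2], [9, 7], [9, 2]]
`print(b[0])` → prints [5, 1, 328]
`print(len(b))` → prints 3
`print(c[0])` → prints [2, 2]

Answer:
[5, 1, 328]
3
[2, 2]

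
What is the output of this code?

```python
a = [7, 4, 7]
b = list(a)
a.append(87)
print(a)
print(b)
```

Key concept: list() constructor creates copy.
Step by step:
`a = [7, 4, 7]` → a = [7, 4, 7]
`b = list(a)` → b = [7, 4, 7]
`a.append(87)` → a = [7, 4, 7, 87]
`print(a)` → prints [7, 4, 7, 87]
`print(b)` → prints [7, 4, 7]

Answer:
[7, 4, 7, 87]
[7, 4, 7]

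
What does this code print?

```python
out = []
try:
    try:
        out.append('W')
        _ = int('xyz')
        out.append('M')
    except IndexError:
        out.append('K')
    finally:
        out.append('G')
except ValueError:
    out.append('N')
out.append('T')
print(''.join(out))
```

Execution trace: 'W' (inner try body) → 'G' (inner finally) → 'N' (outer except ValueError) → 'T' (after the try/except). Output: WGNT

Answer: WGNT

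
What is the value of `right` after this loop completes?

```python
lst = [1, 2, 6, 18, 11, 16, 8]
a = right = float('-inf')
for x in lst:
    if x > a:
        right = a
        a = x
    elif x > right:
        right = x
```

Second largest (with repeats) in [1, 2, 6, 18, 11, 16, 8]
`right` takes the values: -inf → 1 → 2 → 6 → 11 → 16

Answer: 16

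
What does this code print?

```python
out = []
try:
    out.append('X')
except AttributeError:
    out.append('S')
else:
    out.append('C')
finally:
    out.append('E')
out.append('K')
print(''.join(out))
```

Execution trace: 'X' (try body, no exception) → 'C' (else) → 'E' (finally) → 'K' (after the try/except). Output: XCEK

Answer: XCEK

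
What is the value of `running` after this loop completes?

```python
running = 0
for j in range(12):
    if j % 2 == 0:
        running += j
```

Sum of even numbers 0 to 11
`running` takes the values: 0 → 2 → 6 → 12 → 20 → 30

Answer: 30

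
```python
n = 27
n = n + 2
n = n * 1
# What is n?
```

Trace:
`n = 27` → n = 27
`n = n + 2` → n = 29
`n = n * 1` → n = 29
So n = 29

Answer: 29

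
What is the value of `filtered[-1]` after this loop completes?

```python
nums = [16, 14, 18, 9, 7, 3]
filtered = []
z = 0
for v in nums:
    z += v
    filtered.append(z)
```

Cumulative sum ends at 67
`filtered` takes the values: [] → [16] → [16, 30] → [16, 30, 48] → [16, 30, 48, 57] → [16, 30, 48, 57, 64] → [16, 30, 48, 57, 64, 67]
So `filtered[-1]` = 67

Answer: 67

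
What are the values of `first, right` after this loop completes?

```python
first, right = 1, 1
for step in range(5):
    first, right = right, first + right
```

Fibonacci: after 5 iterations
`first, right` takes the values: (1, 1) → (1, 2) → (2, 3) → (3, 5) → (5, 8) → (8, 13)

Answer: 8, 13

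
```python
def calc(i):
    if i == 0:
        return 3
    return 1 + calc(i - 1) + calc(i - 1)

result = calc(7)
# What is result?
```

calc(i) = 1 + 2·calc(i-1), calc(0)=3. Closed form: (3+1)·2^7 - 1 = 511.

Answer: 511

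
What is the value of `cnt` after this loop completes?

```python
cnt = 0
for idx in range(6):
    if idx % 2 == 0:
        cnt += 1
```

Count numbers divisible by 2 in range(6)
`cnt` takes the values: 0 → 1 → 2 → 3

Answer: 3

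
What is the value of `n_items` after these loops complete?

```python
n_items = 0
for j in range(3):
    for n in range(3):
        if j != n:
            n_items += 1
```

3² - 3 (exclude diagonal)
`n_items` takes the values: 0 → 1 → 2 → 3 → 4 → 5 → 6

Answer: 6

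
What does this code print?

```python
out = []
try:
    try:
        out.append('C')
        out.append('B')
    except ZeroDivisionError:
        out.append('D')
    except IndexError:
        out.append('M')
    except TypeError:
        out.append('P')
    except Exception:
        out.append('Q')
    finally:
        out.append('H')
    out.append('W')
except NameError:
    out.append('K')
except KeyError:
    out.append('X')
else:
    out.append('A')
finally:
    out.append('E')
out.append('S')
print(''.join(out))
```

Execution trace: 'C' (inner try body) → 'B' (inner try body, no exception) → 'H' (inner finally) → 'W' (try body, no exception) → 'A' (else) → 'E' (finally) → 'S' (after the try/except). Output: CBHWAES

Answer: CBHWAES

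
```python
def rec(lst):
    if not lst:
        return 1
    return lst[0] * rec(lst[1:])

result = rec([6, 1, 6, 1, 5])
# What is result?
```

Product over [6, 1, 6, 1, 5] = 6 * 1 * 6 * 1 * 5 = 180

Answer: 180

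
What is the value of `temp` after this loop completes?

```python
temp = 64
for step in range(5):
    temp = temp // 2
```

Halve 5 times: 64 // 2^5 = 2
`temp` takes the values: 64 → 32 → 16 → 8 → 4 → 2

Answer: 2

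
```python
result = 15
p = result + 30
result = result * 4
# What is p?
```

Trace:
`result = 15` → result = 15
`p = result + 30` → p = 45
`result = result * 4` → result = 60
So p = 45

Answer: 45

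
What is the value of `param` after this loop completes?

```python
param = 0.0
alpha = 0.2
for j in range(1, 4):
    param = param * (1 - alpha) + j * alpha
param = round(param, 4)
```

Moving average with lr=0.2
`param` takes the values: 0.0 → 0.2 → 0.56 → 1.048

Answer: 1.048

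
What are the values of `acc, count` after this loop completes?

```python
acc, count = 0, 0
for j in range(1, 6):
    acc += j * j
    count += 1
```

Sum of squares and count
`acc, count` takes the values: (0, 0) → (1, 0) → (1, 1) → (5, 1) → (5, 2) → (14, 2) → (14, 3) → (30, 3) → (30, 4) → (55, 4) → (55, 5)

Answer: 55, 5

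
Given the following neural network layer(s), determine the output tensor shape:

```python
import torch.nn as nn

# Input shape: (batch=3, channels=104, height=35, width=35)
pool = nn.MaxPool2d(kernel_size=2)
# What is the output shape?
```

Input: (3, 104, 35, 35) -> Output: (3, 104, 17, 17)

Answer: (3, 104, 17, 17)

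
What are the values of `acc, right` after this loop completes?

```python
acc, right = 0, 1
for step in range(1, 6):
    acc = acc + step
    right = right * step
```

Sum and factorial of 1 to 5
`acc, right` takes the values: (0, 1) → (1, 1) → (3, 1) → (3, 2) → (6, 2) → (6, 6) → (10, 6) → (10, 24) → (15, 24) → (15, 120)

Answer: 15, 120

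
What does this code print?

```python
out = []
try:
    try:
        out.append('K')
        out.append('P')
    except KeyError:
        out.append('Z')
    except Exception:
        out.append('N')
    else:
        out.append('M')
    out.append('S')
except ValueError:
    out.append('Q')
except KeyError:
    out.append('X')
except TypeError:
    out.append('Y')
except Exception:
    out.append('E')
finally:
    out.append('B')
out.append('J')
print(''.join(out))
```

Execution trace: 'K' (inner try body) → 'P' (inner try body, no exception) → 'M' (inner else) → 'S' (try body, no exception) → 'B' (finally) → 'J' (after the try/except). Output: KPMSBJ

Answer: KPMSBJ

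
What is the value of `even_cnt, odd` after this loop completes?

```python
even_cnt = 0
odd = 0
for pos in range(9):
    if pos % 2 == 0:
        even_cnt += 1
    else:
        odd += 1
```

Count evens and odds in range(9)
`even_cnt, odd` takes the values: (0, 0) → (1, 0) → (1, 1) → (2, 1) → (2, 2) → (3, 2) → (3, 3) → (4, 3) → (4, 4) → (5, 4)

Answer: 5, 4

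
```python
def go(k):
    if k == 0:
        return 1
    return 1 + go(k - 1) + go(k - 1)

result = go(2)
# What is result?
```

go(k) = 1 + 2·go(k-1), go(0)=1. Closed form: (1+1)·2^2 - 1 = 7.

Answer: 7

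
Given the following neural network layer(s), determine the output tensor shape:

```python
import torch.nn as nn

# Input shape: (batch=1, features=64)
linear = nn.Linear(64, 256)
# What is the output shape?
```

Input: (1, 64) -> Output: (1, 256)

Answer: (1, 256)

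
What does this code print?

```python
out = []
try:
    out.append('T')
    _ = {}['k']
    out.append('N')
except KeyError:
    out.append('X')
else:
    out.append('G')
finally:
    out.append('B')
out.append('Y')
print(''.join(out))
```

Execution trace: 'T' (try body) → 'X' (except KeyError) → 'B' (finally) → 'Y' (after the try/except). Output: TXBY

Answer: TXBY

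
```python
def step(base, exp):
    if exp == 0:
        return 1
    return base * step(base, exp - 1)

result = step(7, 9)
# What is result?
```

step(7, 9) = 7 * 7 * 7 * 7 * 7 * 7 * 7 * 7 * 7 = 40353607

Answer: 40353607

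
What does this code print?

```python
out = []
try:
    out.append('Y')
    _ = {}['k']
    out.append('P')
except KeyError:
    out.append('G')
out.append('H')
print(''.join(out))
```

Execution trace: 'Y' (try body) → 'G' (except KeyError) → 'H' (after the try/except). Output: YGH

Answer: YGH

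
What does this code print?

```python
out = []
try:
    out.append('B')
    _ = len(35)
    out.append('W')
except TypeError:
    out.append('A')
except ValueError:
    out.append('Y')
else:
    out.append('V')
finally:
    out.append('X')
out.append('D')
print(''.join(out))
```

Execution trace: 'B' (try body) → 'A' (except TypeError) → 'X' (finally) → 'D' (after the try/except). Output: BAXD

Answer: BAXD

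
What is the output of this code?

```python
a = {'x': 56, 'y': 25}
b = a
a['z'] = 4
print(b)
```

Key concept: dict aliasing.
Step by step:
`a = {'x': 56, 'y': 25}` → a = {'x': 56, 'y': 25}
`b = a` → b = {'x': 56, 'y': 25} (same object as a)
`a['z'] = 4` → a = {'x': 56, 'y': 25, 'z': 4} (same object as b); b = {'x': 56, 'y': 25, 'z': 4} (same object as a)
`print(b)` → prints {'x': 56, 'y': 25, 'z': 4}

Answer: {'x': 56, 'y': 25, 'z': 4}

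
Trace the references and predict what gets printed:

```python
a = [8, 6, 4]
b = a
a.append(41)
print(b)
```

Key concept: basic list aliasing.
Step by step:
`a = [8, 6, 4]` → a = [8, 6, 4]
`b = a` → b = [8, 6, 4] (same object as a)
`a.append(41)` → a = [8, 6, 4, 41] (same object as b); b = [8, 6, 4, 41] (same object as a)
`print(b)` → prints [8, 6, 4, 41]

Answer: [8, 6, 4, 41]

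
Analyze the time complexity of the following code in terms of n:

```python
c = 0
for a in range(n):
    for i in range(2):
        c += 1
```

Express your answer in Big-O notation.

Each loop level contributes: n × 1. Multiplying the contributions gives O(n).

Answer: O(n)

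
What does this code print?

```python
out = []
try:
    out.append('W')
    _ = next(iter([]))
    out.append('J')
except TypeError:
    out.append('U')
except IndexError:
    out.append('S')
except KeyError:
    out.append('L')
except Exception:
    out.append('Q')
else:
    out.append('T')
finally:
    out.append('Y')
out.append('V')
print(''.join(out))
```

Execution trace: 'W' (try body) → 'Q' (except Exception) → 'Y' (finally) → 'V' (after the try/except). Output: WQYV

Answer: WQYV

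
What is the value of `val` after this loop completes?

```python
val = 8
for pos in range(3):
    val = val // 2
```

Halve 3 times: 8 // 2^3 = 1
`val` takes the values: 8 → 4 → 2 → 1

Answer: 1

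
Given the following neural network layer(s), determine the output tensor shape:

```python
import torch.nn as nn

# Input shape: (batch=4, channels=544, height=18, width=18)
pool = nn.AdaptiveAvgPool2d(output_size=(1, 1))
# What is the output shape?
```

Input: (4, 544, 18, 18) -> Output: (4, 544, 1, 1)

Answer: (4, 544, 1, 1)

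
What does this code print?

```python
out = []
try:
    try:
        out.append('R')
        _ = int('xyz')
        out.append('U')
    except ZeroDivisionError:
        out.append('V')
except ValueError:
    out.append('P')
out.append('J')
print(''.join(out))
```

Execution trace: 'R' (try body) → 'P' (outer except ValueError) → 'J' (after the try/except). Output: RPJ

Answer: RPJ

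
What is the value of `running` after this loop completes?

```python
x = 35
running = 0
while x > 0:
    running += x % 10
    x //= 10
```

Sum digits of 35
`running` takes the values: 0 → 5 → 8

Answer: 8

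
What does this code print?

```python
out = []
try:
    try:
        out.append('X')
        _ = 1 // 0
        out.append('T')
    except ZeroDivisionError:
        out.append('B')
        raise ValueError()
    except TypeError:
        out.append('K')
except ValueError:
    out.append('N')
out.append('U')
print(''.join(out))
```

Execution trace: 'X' (inner try body) → 'B' (inner except ZeroDivisionError) → 'N' (outer except ValueError) → 'U' (after the try/except). Output: XBNU

Answer: XBNU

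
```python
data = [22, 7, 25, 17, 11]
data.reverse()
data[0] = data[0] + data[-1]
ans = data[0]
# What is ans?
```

Trace:
`data = [22, 7, 25, 17, 11]` → data = [22, 7, 25, 17, 11]
`data.reverse()` → data = [11, 17, 25, 7, 22]
`data[0] = data[0] + data[-1]` → data = [33, 17, 25, 7, 22]
`ans = data[0]` → ans = 33
So ans = 33

Answer: 33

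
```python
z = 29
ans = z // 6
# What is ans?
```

Trace:
`z = 29` → z = 29
`ans = z // 6` → ans = 4
So ans = 4

Answer: 4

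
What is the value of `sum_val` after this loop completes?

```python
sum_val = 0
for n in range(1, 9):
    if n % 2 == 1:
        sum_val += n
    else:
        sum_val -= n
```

Add odd, subtract even
`sum_val` takes the values: 0 → 1 → -1 → 2 → -2 → 3 → -3 → 4 → -4

Answer: -4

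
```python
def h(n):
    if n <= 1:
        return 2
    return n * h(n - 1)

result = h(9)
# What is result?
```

h(9) = 9 * 8 * 7 * 6 * 5 * 4 * 3 * 2 * 2 = 725760

Answer: 725760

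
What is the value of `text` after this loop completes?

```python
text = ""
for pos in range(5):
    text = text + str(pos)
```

Concatenate digits 0 to 4
`text` takes the values: "" → "0" → "01" → "012" → "0123" → "01234"

Answer: "01234"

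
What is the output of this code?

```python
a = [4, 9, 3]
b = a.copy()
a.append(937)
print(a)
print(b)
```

Key concept: list.copy() creates independent copy.
Step by step:
`a = [4, 9, 3]` → a = [4, 9, 3]
`b = a.copy()` → b = [4, 9, 3]
`a.append(937)` → a = [4, 9, 3, 937]
`print(a)` → prints [4, 9, 3, 937]
`print(b)` → prints [4, 9, 3]

Answer:
[4, 9, 3, 937]
[4, 9, 3]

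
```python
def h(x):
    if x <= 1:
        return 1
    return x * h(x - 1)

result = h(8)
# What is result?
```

h(8) = 8 * 7 * 6 * 5 * 4 * 3 * 2 * 1 = 40320

Answer: 40320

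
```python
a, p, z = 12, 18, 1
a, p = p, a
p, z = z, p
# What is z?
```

Trace:
`a, p, z = 12, 18, 1` → a = 12; p = 18; z = 1
`a, p = p, a` → a = 18; p = 12
`p, z = z, p` → p = 1; z = 12
So z = 12

Answer: 12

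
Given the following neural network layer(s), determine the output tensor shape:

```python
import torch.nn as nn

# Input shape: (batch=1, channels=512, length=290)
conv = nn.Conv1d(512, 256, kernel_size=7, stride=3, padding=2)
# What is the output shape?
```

Input: (1, 512, 290) -> Output: (1, 256, 96)

Answer: (1, 256, 96)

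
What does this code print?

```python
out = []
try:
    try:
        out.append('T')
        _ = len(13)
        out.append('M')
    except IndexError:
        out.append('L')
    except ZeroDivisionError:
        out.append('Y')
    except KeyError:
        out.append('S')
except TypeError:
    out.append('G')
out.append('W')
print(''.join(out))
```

Execution trace: 'T' (try body) → 'G' (outer except TypeError) → 'W' (after the try/except). Output: TGW

Answer: TGW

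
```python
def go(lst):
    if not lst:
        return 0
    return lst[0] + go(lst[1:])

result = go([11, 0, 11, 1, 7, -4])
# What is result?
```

11 + 0 + 11 + 1 + 7 + (-4) + 0 = 26

Answer: 26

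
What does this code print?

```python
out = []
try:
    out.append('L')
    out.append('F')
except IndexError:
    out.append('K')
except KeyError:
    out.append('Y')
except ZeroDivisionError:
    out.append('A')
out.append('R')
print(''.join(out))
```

Execution trace: 'L' (try body) → 'F' (try body, no exception) → 'R' (after the try/except). Output: LFR

Answer: LFR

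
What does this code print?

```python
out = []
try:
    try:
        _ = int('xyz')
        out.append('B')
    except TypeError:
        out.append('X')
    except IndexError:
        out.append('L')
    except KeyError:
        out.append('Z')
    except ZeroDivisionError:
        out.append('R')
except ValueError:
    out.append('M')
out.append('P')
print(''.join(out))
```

Execution trace: 'M' (outer except ValueError) → 'P' (after the try/except). Output: MP

Answer: MP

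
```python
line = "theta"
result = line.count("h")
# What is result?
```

Trace:
`line = "theta"` → line = 'theta'
`result = line.count("h")` → result = 1
So result = 1

Answer: 1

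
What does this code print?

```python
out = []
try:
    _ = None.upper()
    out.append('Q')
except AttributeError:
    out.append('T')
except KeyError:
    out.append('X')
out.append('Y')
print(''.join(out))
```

Execution trace: 'T' (except AttributeError) → 'Y' (after the try/except). Output: TY

Answer: TY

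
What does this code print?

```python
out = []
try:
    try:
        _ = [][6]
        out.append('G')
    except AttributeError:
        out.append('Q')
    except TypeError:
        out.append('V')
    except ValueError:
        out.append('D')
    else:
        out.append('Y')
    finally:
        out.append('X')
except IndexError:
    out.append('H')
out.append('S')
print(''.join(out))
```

Execution trace: 'X' (finally) → 'H' (outer except IndexError) → 'S' (after the try/except). Output: XHS

Answer: XHS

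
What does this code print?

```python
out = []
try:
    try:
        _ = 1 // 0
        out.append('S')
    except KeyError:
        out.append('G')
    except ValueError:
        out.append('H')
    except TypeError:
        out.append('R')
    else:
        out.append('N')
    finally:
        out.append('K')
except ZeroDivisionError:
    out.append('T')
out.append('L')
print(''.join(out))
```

Execution trace: 'K' (inner finally) → 'T' (outer except ZeroDivisionError) → 'L' (after the try/except). Output: KTL

Answer: KTL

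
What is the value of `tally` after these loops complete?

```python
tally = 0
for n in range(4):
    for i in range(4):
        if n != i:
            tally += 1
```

4² - 4 (exclude diagonal)
`tally` takes the values: 0 → 1 → 2 → 3 → 4 → 5 → 6 → 7 → 8 → 9 → 10 → 11 → 12

Answer: 12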